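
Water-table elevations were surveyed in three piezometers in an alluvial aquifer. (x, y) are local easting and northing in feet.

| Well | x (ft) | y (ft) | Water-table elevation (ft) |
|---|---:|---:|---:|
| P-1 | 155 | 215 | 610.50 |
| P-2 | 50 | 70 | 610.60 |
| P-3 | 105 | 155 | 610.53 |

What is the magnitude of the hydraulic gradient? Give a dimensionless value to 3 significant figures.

Three-point gradient (reference P-1): Δ to P-2 = (-105, -145, +0.10), Δ to P-3 = (-50, -60, +0.03).
∂h/∂x = +0.001737, ∂h/∂y = -0.001947 (det = -950).
|∇h| = √(0.001737² + -0.001947²) = 0.002609

0.00261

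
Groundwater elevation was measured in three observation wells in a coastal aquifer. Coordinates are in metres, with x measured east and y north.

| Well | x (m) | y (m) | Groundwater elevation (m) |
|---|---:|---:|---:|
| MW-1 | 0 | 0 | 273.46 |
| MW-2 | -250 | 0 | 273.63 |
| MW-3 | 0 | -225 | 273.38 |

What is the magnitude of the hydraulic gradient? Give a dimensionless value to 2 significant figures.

∂h/∂x = (273.63 − 273.46) / (-250 − 0) = -0.0006800
∂h/∂y = (273.38 − 273.46) / (-225 − 0) = +0.0003556
|∇h| = √(-0.0006800² + 0.0003556²) = 0.0007674

0.00077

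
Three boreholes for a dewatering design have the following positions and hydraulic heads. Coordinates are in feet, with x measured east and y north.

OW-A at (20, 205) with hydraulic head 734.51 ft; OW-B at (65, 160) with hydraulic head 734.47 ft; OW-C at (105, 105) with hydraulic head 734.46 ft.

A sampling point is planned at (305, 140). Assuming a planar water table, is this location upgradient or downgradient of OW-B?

With h = a·x + b·y + c and OW-A as origin, the differences give:
  45·a + (-45)·b = -0.04
  85·a + (-100)·b = -0.05
Eliminate b (×(-100) and ×(-45), subtract): -675·a = 1.750 → a = ∂h/∂x = -0.002593
Back-substitute: b = ∂h/∂y = -0.001704.
Head at (305, 140) = 734.51 + (-0.002593)·(285) + (-0.001704)·(-65) = 733.88 ft.
That is lower than the 734.47 ft at OW-B, so the point is downgradient.

downgradient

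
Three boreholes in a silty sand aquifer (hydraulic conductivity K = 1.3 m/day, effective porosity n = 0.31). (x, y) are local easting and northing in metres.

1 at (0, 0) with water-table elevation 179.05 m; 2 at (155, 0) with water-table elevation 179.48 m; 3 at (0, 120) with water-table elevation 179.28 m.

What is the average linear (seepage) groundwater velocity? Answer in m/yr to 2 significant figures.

5.2 m/yr

∂h/∂x = (179.48 − 179.05) / (155 − 0) = +0.002774
∂h/∂y = (179.28 − 179.05) / (120 − 0) = +0.001917
|∇h| = √(0.002774² + 0.001917²) = 0.003372
Seepage velocity v = K·i/n = 1.3 × 0.003372 / 0.31 = 0.01414 m/day = 5.165 m/yr.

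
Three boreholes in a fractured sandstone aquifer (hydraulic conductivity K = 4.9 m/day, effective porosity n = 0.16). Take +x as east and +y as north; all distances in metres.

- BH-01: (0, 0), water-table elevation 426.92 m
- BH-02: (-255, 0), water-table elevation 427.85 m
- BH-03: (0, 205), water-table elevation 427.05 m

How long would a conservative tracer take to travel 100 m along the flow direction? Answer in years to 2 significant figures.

2.4 years

∂h/∂x = (427.85 − 426.92) / (-255 − 0) = -0.003647
∂h/∂y = (427.05 − 426.92) / (205 − 0) = +0.0006341
|∇h| = √(-0.003647² + 0.0006341²) = 0.003702
Seepage velocity v = K·i/n = 4.9 × 0.003702 / 0.16 = 0.1134 m/day.
t = 100 / 0.1134 = 881.8 days = 2.41 years.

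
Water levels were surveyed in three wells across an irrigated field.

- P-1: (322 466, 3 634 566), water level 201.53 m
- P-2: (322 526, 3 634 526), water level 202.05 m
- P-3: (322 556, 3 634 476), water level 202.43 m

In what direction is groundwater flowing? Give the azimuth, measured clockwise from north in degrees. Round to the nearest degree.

Taking P-1 as reference: P-2−P-1 = (60, -40, +0.52); P-3−P-1 = (90, -90, +0.90).
Solve a·Δx + b·Δy = Δh: det = 60·(-90) − 90·(-40) = -1800.
∂h/∂x = [(+0.52)·(-90) − (+0.90)·(-40)] / -1800 = +0.006000
∂h/∂y = [60·(+0.90) − 90·(+0.52)] / -1800 = -0.004000
Flow direction (−∇h) has components (-0.006000 E, +0.004000 N).
Azimuth = atan2(E, N) = atan2(-0.006000, +0.004000) = 303.7° ≈ 304°.

304°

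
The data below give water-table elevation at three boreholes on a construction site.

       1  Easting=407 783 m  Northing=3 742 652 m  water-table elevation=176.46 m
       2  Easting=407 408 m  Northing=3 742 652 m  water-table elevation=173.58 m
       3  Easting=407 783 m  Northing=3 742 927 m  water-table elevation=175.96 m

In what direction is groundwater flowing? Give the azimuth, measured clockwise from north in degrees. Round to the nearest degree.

283°

∂h/∂x = (173.58 − 176.46) / (407408 − 407783) = +0.007680
∂h/∂y = (175.96 − 176.46) / (3742927 − 3742652) = -0.001818
Flow direction (−∇h) has components (-0.007680 E, +0.001818 N).
Azimuth = atan2(E, N) = atan2(-0.007680, +0.001818) = 283.3° ≈ 283°.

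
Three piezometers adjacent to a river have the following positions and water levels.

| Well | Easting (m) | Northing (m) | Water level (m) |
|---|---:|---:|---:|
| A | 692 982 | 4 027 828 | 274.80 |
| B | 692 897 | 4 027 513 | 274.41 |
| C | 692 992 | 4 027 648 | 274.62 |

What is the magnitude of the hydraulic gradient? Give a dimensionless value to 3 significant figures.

0.00127

Differences from A: to B (Δx, Δy, Δh) = (-85, -315, -0.39); to C = (10, -180, -0.18).
Solve a·Δx + b·Δy = Δh: det = (-85)·(-180) − 10·(-315) = 18450.
∂h/∂x = [(-0.39)·(-180) − (-0.18)·(-315)] / 18450 = +0.0007317
∂h/∂y = [(-85)·(-0.18) − 10·(-0.39)] / 18450 = +0.001041
|∇h| = √(0.0007317² + 0.001041²) = 0.001272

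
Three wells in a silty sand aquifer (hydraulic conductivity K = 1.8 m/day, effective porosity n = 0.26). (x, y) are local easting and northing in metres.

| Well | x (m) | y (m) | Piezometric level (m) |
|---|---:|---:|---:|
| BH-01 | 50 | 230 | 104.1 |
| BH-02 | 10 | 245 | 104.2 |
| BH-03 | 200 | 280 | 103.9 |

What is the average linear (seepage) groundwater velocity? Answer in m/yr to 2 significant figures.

Three-point gradient (reference BH-01): Δ to BH-02 = (-40, 15, +0.1), Δ to BH-03 = (150, 50, -0.2).
∂h/∂x = -0.001882, ∂h/∂y = +0.001647 (det = -4250).
|∇h| = √(-0.001882² + 0.001647²) = 0.002501
Seepage velocity v = K·i/n = 1.8 × 0.002501 / 0.26 = 0.01731 m/day = 6.322 m/yr.

6.3 m/yr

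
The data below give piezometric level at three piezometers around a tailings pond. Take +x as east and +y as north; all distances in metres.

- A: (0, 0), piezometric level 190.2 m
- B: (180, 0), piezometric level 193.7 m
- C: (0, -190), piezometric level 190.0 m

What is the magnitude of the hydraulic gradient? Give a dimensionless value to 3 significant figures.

0.0195

∂h/∂x = (193.7 − 190.2) / (180 − 0) = +0.01944
∂h/∂y = (190.0 − 190.2) / (-190 − 0) = +0.001053
|∇h| = √(0.01944² + 0.001053²) = 0.01947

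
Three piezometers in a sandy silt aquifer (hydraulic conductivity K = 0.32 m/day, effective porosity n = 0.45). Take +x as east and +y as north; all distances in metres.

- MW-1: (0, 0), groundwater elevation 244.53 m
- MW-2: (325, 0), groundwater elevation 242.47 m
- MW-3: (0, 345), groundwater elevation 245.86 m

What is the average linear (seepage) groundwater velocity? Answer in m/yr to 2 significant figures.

∂h/∂x = (242.47 − 244.53) / (325 − 0) = -0.006338
∂h/∂y = (245.86 − 244.53) / (345 − 0) = +0.003855
|∇h| = √(-0.006338² + 0.003855²) = 0.007418
Seepage velocity v = K·i/n = 0.32 × 0.007418 / 0.45 = 0.005275 m/day = 1.927 m/yr.

1.9 m/yr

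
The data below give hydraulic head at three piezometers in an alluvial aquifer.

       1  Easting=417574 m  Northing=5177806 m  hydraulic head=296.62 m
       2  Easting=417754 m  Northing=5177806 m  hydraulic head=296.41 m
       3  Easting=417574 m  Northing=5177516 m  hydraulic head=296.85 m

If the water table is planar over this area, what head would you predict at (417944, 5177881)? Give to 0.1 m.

296.1 m

∂h/∂x = (296.41 − 296.62) / (417754 − 417574) = -0.001167
∂h/∂y = (296.85 − 296.62) / (5177516 − 5177806) = -0.0007931
h(417944, 5177881) = 296.62 + (-0.001167)·(370) + (-0.0007931)·(75) = 296.62 -0.432 -0.059 = 296.129 m.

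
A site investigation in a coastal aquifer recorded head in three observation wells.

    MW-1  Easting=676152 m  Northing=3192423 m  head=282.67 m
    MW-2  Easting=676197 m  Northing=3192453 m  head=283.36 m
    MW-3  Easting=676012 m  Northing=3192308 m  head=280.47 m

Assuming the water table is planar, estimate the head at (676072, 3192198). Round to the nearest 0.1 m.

Taking MW-1 as reference: MW-2−MW-1 = (45, 30, +0.69); MW-3−MW-1 = (-140, -115, -2.20).
Determinant of the coordinate differences = 45·(-115) − (-140)·30 = -975.
∂h/∂x = [(+0.69)·(-115) − (-2.20)·30] / -975 = +0.01369
∂h/∂y = [45·(-2.20) − (-140)·(+0.69)] / -975 = +0.002462
h(676072, 3192198) = 282.67 + (+0.01369)·(-80) + (+0.002462)·(-225) = 282.67 -1.095 -0.554 = 281.021 m.

281.0 m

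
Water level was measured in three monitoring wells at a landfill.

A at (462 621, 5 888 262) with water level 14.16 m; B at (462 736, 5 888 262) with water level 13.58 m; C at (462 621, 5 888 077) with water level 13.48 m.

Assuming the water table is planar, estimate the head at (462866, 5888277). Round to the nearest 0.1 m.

13.0 m

∂h/∂x = (13.58 − 14.16) / (462736 − 462621) = -0.005043
∂h/∂y = (13.48 − 14.16) / (5888077 − 5888262) = +0.003676
h(462866, 5888277) = 14.16 + (-0.005043)·(245) + (+0.003676)·(15) = 14.16 -1.236 +0.055 = 12.979 m.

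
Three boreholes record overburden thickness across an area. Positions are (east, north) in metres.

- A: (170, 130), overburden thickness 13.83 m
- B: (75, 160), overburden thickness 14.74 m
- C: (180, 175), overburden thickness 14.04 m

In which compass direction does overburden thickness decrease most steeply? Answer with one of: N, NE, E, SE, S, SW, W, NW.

SE

Differences from A: to B (Δx, Δy, Δh) = (-95, 30, +0.91); to C = (10, 45, +0.21).
Determinant of the coordinate differences = (-95)·45 − 10·30 = -4575.
∂d/∂x = [(+0.91)·45 − (+0.21)·30] / -4575 = -0.007574
∂d/∂y = [(-95)·(+0.21) − 10·(+0.91)] / -4575 = +0.006350
Steepest decrease is along −∇f = (+0.007574 E, -0.006350 N) → southeast.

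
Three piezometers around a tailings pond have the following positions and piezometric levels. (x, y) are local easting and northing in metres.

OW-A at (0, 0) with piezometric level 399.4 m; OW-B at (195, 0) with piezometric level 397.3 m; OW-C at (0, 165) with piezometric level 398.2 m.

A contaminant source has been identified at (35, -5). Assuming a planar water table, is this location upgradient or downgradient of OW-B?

upgradient

∂h/∂x = (397.3 − 399.4) / (195 − 0) = -0.01077
∂h/∂y = (398.2 − 399.4) / (165 − 0) = -0.007273
Head at (35, -5) = 399.4 + (-0.01077)·(35) + (-0.007273)·(-5) = 399.06 m.
That is higher than the 397.3 m at OW-B, so the point is upgradient.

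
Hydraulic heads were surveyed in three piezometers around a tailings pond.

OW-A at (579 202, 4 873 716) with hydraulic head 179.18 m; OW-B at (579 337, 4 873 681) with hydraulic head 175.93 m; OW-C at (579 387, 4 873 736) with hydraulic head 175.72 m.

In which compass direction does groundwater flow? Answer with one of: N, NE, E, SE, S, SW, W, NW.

SE

With h = a·x + b·y + c and OW-A as origin, the differences give:
  135·a + (-35)·b = -3.25
  185·a + 20·b = -3.46
Eliminate b (×20 and ×(-35), subtract): 9175·a = -186.100 → a = ∂h/∂x = -0.02028
Back-substitute: b = ∂h/∂y = +0.01462.
Flow = −∇h = (+0.02028 east, -0.01462 north), which points southeast.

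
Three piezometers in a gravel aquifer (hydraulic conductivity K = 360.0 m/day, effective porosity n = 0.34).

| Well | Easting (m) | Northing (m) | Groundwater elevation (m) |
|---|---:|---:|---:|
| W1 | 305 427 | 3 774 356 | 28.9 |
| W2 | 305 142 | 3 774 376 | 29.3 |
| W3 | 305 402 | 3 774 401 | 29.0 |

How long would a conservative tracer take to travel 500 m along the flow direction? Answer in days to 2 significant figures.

Three-point gradient (reference W1): Δ to W2 = (-285, 20, +0.4), Δ to W3 = (-25, 45, +0.1).
∂h/∂x = -0.001298, ∂h/∂y = +0.001501 (det = -12325).
|∇h| = √(-0.001298² + 0.001501²) = 0.001984
Seepage velocity v = K·i/n = 360.0 × 0.001984 / 0.34 = 2.101 m/day.
t = 500 / 2.101 = 238 days.

240 days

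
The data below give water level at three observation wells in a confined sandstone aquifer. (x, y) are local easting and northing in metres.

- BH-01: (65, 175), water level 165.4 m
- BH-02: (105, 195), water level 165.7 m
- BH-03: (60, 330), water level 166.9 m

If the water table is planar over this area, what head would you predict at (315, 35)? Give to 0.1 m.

164.7 m

With h = a·x + b·y + c and BH-01 as origin, the differences give:
  40·a + 20·b = +0.3
  (-5)·a + 155·b = +1.5
Eliminate b (×155 and ×20, subtract): 6300·a = 16.50 → a = ∂h/∂x = +0.002619
Back-substitute: b = ∂h/∂y = +0.009762.
h(315, 35) = 165.4 + (+0.002619)·(250) + (+0.009762)·(-140) = 165.4 +0.655 -1.367 = 164.688 m.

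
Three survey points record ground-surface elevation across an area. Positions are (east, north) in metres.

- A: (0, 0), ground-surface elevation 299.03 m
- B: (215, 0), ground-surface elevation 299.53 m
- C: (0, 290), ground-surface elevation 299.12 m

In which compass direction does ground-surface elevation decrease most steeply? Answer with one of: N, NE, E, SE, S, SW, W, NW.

∂z/∂x = (299.53 − 299.03) / (215 − 0) = +0.002326
∂z/∂y = (299.12 − 299.03) / (290 − 0) = +0.0003103
Steepest decrease is along −∇f = (-0.002326 E, -0.0003103 N) → west.

W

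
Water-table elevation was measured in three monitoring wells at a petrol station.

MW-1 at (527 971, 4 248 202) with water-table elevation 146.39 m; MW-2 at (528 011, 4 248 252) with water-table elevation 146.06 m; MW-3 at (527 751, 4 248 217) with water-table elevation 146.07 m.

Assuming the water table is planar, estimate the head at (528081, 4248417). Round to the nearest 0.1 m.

Taking MW-1 as reference: MW-2−MW-1 = (40, 50, -0.33); MW-3−MW-1 = (-220, 15, -0.32).
Determinant of the coordinate differences = 40·15 − (-220)·50 = 11600.
∂h/∂x = [(-0.33)·15 − (-0.32)·50] / 11600 = +0.0009526
∂h/∂y = [40·(-0.32) − (-220)·(-0.33)] / 11600 = -0.007362
h(528081, 4248417) = 146.39 + (+0.0009526)·(110) + (-0.007362)·(215) = 146.39 +0.105 -1.583 = 144.912 m.

144.9 m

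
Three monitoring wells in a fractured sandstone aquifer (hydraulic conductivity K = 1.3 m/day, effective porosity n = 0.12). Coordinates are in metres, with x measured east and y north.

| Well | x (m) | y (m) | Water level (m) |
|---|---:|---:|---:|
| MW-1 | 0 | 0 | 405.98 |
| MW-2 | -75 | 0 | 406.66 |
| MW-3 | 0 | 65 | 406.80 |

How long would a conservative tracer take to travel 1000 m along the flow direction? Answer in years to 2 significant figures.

∂h/∂x = (406.66 − 405.98) / (-75 − 0) = -0.009067
∂h/∂y = (406.80 − 405.98) / (65 − 0) = +0.01262
|∇h| = √(-0.009067² + 0.01262²) = 0.01554
Seepage velocity v = K·i/n = 1.3 × 0.01554 / 0.12 = 0.1684 m/day.
t = 1000 / 0.1684 = 5938 days = 16.3 years.

16 years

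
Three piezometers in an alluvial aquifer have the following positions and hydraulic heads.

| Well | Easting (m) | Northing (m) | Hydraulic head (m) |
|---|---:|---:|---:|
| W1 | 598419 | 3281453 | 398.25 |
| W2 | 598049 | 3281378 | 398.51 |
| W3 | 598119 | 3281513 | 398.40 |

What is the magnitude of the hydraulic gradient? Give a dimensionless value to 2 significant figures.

0.00078

Taking W1 as reference: W2−W1 = (-370, -75, +0.26); W3−W1 = (-300, 60, +0.15).
Determinant of the coordinate differences = (-370)·60 − (-300)·(-75) = -44700.
∂h/∂x = [(+0.26)·60 − (+0.15)·(-75)] / -44700 = -0.0006007
∂h/∂y = [(-370)·(+0.15) − (-300)·(+0.26)] / -44700 = -0.0005034
|∇h| = √(-0.0006007² + -0.0005034²) = 0.0007837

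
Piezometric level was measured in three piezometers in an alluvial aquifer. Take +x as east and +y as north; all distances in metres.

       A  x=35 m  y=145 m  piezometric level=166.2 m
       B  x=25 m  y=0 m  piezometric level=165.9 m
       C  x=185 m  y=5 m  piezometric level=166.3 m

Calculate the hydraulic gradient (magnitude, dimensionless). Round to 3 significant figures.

0.00309

With h = a·x + b·y + c and A as origin, the differences give:
  (-10)·a + (-145)·b = -0.3
  150·a + (-140)·b = +0.1
Eliminate b (×(-140) and ×(-145), subtract): 23150·a = 56.50 → a = ∂h/∂x = +0.002441
Back-substitute: b = ∂h/∂y = +0.001901.
|∇h| = √(0.002441² + 0.001901²) = 0.003094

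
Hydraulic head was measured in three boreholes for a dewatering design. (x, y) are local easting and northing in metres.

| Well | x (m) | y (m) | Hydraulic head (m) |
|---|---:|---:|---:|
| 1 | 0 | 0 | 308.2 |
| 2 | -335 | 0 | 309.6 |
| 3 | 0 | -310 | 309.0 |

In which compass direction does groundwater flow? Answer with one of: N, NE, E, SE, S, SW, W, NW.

NE

∂h/∂x = (309.6 − 308.2) / (-335 − 0) = -0.004179
∂h/∂y = (309.0 − 308.2) / (-310 − 0) = -0.002581
Flow = −∇h = (+0.004179 east, +0.002581 north), which points northeast.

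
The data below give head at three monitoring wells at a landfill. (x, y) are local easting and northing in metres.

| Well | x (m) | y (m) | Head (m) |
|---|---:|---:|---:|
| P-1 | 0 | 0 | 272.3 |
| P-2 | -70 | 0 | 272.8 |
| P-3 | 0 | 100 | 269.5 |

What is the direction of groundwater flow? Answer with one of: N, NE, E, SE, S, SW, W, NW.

∂h/∂x = (272.8 − 272.3) / (-70 − 0) = -0.007143
∂h/∂y = (269.5 − 272.3) / (100 − 0) = -0.02800
Flow = −∇h = (+0.007143 east, +0.02800 north), which points north.

N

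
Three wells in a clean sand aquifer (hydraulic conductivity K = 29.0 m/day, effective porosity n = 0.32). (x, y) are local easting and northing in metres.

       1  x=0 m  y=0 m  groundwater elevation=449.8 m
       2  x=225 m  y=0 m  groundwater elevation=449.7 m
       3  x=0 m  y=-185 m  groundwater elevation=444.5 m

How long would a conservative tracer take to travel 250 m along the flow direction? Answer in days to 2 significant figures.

∂h/∂x = (449.7 − 449.8) / (225 − 0) = -0.0004444
∂h/∂y = (444.5 − 449.8) / (-185 − 0) = +0.02865
|∇h| = √(-0.0004444² + 0.02865²) = 0.02865
Seepage velocity v = K·i/n = 29.0 × 0.02865 / 0.32 = 2.596 m/day.
t = 250 / 2.596 = 96.3 days.

96 days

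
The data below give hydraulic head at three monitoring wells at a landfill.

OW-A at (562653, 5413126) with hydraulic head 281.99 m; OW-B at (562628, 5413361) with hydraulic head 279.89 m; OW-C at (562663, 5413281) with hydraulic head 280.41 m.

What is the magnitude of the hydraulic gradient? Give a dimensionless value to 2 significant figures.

0.012

Three-point gradient (reference OW-A): Δ to OW-B = (-25, 235, -2.10), Δ to OW-C = (10, 155, -1.58).
∂h/∂x = -0.007357, ∂h/∂y = -0.009719 (det = -6225).
|∇h| = √(-0.007357² + -0.009719²) = 0.01219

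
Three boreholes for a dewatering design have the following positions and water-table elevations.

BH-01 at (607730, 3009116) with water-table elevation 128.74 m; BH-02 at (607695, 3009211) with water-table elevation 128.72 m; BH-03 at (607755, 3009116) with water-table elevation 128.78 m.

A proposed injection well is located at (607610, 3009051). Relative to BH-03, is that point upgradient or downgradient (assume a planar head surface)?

downgradient

With h = a·x + b·y + c and BH-01 as origin, the differences give:
  (-35)·a + 95·b = -0.02
  25·a + 0·b = +0.04
Eliminate b (×0 and ×95, subtract): -2375·a = -3.800 → a = ∂h/∂x = +0.001600
Back-substitute: b = ∂h/∂y = +0.0003789.
Head at (607610, 3009051) = 128.74 + (+0.001600)·(-120) + (+0.0003789)·(-65) = 128.52 m.
That is lower than the 128.78 m at BH-03, so the point is downgradient.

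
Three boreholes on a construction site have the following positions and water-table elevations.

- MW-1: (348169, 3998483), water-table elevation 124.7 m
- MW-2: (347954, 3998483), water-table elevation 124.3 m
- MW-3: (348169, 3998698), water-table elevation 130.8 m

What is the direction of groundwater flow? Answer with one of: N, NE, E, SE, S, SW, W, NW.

S

∂h/∂x = (124.3 − 124.7) / (347954 − 348169) = +0.001860
∂h/∂y = (130.8 − 124.7) / (3998698 − 3998483) = +0.02837
Flow = −∇h = (-0.001860 east, -0.02837 north), which points south.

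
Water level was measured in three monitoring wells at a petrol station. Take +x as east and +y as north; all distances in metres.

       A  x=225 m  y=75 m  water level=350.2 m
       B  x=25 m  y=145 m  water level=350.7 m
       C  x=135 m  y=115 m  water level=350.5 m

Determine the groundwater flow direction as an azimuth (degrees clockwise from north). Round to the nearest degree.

184°

Taking A as reference: B−A = (-200, 70, +0.5); C−A = (-90, 40, +0.3).
Determinant of the coordinate differences = (-200)·40 − (-90)·70 = -1700.
∂h/∂x = [(+0.5)·40 − (+0.3)·70] / -1700 = +0.0005882
∂h/∂y = [(-200)·(+0.3) − (-90)·(+0.5)] / -1700 = +0.008824
Flow direction (−∇h) has components (-0.0005882 E, -0.008824 N).
Azimuth = atan2(E, N) = atan2(-0.0005882, -0.008824) = 183.8° ≈ 184°.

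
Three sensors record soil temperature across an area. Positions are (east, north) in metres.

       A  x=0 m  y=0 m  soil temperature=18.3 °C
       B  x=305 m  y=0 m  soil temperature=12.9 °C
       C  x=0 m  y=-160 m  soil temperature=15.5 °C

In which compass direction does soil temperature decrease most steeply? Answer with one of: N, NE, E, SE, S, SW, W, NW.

SE

∂T/∂x = (12.9 − 18.3) / (305 − 0) = -0.01770
∂T/∂y = (15.5 − 18.3) / (-160 − 0) = +0.01750
Steepest decrease is along −∇f = (+0.01770 E, -0.01750 N) → southeast.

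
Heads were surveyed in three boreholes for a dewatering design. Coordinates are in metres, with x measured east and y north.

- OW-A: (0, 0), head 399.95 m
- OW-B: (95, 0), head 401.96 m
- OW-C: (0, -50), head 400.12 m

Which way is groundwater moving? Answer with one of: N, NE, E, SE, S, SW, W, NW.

∂h/∂x = (401.96 − 399.95) / (95 − 0) = +0.02116
∂h/∂y = (400.12 − 399.95) / (-50 − 0) = -0.003400
Flow = −∇h = (-0.02116 east, +0.003400 north), which points west.

W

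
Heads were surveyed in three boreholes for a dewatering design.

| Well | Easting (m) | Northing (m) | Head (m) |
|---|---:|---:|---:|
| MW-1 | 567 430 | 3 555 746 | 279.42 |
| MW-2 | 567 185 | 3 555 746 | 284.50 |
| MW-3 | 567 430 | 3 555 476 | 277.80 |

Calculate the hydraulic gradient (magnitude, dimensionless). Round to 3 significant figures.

0.0216

∂h/∂x = (284.50 − 279.42) / (567185 − 567430) = -0.02073
∂h/∂y = (277.80 − 279.42) / (3555476 − 3555746) = +0.006000
|∇h| = √(-0.02073² + 0.006000²) = 0.02158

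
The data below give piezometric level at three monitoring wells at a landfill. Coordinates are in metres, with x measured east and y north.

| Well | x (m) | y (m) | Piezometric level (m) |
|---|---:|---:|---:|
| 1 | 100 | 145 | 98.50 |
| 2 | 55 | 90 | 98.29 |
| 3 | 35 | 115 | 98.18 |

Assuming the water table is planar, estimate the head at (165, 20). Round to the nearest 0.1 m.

98.9 m

Taking 1 as reference: 2−1 = (-45, -55, -0.21); 3−1 = (-65, -30, -0.32).
Solve a·Δx + b·Δy = Δh: det = (-45)·(-30) − (-65)·(-55) = -2225.
∂h/∂x = [(-0.21)·(-30) − (-0.32)·(-55)] / -2225 = +0.005079
∂h/∂y = [(-45)·(-0.32) − (-65)·(-0.21)] / -2225 = -0.0003371
h(165, 20) = 98.50 + (+0.005079)·(65) + (-0.0003371)·(-125) = 98.50 +0.330 +0.042 = 98.872 m.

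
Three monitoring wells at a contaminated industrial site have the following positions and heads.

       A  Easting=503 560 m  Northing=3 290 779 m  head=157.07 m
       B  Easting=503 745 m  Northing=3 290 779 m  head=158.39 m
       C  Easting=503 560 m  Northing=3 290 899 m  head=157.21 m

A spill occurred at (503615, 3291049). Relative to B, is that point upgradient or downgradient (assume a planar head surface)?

downgradient

∂h/∂x = (158.39 − 157.07) / (503745 − 503560) = +0.007135
∂h/∂y = (157.21 − 157.07) / (3290899 − 3290779) = +0.001167
Head at (503615, 3291049) = 157.07 + (+0.007135)·(55) + (+0.001167)·(270) = 157.78 m.
That is lower than the 158.39 m at B, so the point is downgradient.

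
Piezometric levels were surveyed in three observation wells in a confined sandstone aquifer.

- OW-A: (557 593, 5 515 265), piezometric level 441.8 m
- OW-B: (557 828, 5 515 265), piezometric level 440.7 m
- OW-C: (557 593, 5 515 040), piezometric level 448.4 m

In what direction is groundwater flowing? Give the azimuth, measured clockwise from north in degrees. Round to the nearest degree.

∂h/∂x = (440.7 − 441.8) / (557828 − 557593) = -0.004681
∂h/∂y = (448.4 − 441.8) / (5515040 − 5515265) = -0.02933
Flow direction (−∇h) has components (+0.004681 E, +0.02933 N).
Azimuth = atan2(E, N) = atan2(+0.004681, +0.02933) = 9.1° ≈ 009°.

009°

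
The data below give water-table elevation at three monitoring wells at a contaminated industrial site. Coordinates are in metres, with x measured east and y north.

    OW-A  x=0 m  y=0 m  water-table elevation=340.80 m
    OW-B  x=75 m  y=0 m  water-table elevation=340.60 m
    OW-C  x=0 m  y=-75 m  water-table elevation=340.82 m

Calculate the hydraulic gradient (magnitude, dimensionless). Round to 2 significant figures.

0.0027

∂h/∂x = (340.60 − 340.80) / (75 − 0) = -0.002667
∂h/∂y = (340.82 − 340.80) / (-75 − 0) = -0.0002667
|∇h| = √(-0.002667² + -0.0002667²) = 0.00268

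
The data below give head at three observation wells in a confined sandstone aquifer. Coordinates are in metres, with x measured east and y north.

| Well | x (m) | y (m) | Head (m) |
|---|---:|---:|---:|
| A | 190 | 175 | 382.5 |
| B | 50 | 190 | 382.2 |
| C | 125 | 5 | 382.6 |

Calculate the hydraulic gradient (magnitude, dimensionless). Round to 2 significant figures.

Taking A as reference: B−A = (-140, 15, -0.3); C−A = (-65, -170, +0.1).
Solve a·Δx + b·Δy = Δh: det = (-140)·(-170) − (-65)·15 = 24775.
∂h/∂x = [(-0.3)·(-170) − (+0.1)·15] / 24775 = +0.001998
∂h/∂y = [(-140)·(+0.1) − (-65)·(-0.3)] / 24775 = -0.001352
|∇h| = √(0.001998² + -0.001352²) = 0.002412

0.0024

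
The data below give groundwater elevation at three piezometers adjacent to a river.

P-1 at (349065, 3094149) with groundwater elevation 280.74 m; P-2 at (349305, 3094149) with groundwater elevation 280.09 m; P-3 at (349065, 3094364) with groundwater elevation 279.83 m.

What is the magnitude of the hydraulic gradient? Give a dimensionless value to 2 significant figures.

∂h/∂x = (280.09 − 280.74) / (349305 − 349065) = -0.002708
∂h/∂y = (279.83 − 280.74) / (3094364 − 3094149) = -0.004233
|∇h| = √(-0.002708² + -0.004233²) = 0.005025

0.0050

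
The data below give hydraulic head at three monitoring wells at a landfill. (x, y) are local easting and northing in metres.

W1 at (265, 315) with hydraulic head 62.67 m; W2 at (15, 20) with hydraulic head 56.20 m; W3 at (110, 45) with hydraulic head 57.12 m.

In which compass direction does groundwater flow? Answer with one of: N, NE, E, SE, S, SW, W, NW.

S

Differences from W1: to W2 (Δx, Δy, Δh) = (-250, -295, -6.47); to W3 = (-155, -270, -5.55).
Determinant of the coordinate differences = (-250)·(-270) − (-155)·(-295) = 21775.
∂h/∂x = [(-6.47)·(-270) − (-5.55)·(-295)] / 21775 = +0.005036
∂h/∂y = [(-250)·(-5.55) − (-155)·(-6.47)] / 21775 = +0.01766
Flow = −∇h = (-0.005036 east, -0.01766 north), which points south.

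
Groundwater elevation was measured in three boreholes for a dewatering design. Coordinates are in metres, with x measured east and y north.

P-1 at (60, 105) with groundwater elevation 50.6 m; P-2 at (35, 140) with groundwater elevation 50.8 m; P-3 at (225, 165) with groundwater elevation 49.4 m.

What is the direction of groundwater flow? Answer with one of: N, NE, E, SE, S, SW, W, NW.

With h = a·x + b·y + c and P-1 as origin, the differences give:
  (-25)·a + 35·b = +0.2
  165·a + 60·b = -1.2
Eliminate b (×60 and ×35, subtract): -7275·a = 54.00 → a = ∂h/∂x = -0.007423
Back-substitute: b = ∂h/∂y = +0.0004124.
Flow = −∇h = (+0.007423 east, -0.0004124 north), which points east.

E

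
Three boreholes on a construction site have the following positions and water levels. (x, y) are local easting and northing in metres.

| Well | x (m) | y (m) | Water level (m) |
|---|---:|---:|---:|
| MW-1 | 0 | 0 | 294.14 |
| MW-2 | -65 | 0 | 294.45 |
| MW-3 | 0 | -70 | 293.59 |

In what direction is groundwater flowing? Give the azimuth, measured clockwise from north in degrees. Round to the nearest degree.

149°

∂h/∂x = (294.45 − 294.14) / (-65 − 0) = -0.004769
∂h/∂y = (293.59 − 294.14) / (-70 − 0) = +0.007857
Flow direction (−∇h) has components (+0.004769 E, -0.007857 N).
Azimuth = atan2(E, N) = atan2(+0.004769, -0.007857) = 148.7° ≈ 149°.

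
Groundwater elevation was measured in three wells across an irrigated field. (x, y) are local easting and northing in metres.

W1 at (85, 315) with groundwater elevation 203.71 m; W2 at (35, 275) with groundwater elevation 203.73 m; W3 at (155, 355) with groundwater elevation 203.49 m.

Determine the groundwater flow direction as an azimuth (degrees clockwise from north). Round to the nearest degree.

140°

Three-point gradient (reference W1): Δ to W2 = (-50, -40, +0.02), Δ to W3 = (70, 40, -0.22).
∂h/∂x = -0.01000, ∂h/∂y = +0.01200 (det = 800).
Flow direction (−∇h) has components (+0.01000 E, -0.01200 N).
Azimuth = atan2(E, N) = atan2(+0.01000, -0.01200) = 140.2° ≈ 140°.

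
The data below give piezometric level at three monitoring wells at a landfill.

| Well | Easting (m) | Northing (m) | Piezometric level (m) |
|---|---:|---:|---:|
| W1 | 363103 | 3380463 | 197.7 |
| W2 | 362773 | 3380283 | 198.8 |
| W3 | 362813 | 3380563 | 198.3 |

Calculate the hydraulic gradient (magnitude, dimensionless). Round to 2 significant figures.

Differences from W1: to W2 (Δx, Δy, Δh) = (-330, -180, +1.1); to W3 = (-290, 100, +0.6).
Determinant of the coordinate differences = (-330)·100 − (-290)·(-180) = -85200.
∂h/∂x = [(+1.1)·100 − (+0.6)·(-180)] / -85200 = -0.002559
∂h/∂y = [(-330)·(+0.6) − (-290)·(+1.1)] / -85200 = -0.001420
|∇h| = √(-0.002559² + -0.001420²) = 0.002927

0.0029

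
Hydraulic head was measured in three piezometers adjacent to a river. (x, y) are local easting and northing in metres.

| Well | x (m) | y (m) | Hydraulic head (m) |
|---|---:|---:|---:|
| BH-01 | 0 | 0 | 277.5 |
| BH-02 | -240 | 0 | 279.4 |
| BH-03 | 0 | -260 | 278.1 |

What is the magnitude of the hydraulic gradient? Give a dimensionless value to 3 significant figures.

0.00825

∂h/∂x = (279.4 − 277.5) / (-240 − 0) = -0.007917
∂h/∂y = (278.1 − 277.5) / (-260 − 0) = -0.002308
|∇h| = √(-0.007917² + -0.002308²) = 0.008247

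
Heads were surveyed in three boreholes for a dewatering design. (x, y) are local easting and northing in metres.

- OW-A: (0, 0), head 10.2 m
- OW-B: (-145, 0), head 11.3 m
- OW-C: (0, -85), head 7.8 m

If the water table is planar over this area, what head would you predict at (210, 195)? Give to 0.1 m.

∂h/∂x = (11.3 − 10.2) / (-145 − 0) = -0.007586
∂h/∂y = (7.8 − 10.2) / (-85 − 0) = +0.02824
h(210, 195) = 10.2 + (-0.007586)·(210) + (+0.02824)·(195) = 10.2 -1.593 +5.506 = 14.113 m.

14.1 m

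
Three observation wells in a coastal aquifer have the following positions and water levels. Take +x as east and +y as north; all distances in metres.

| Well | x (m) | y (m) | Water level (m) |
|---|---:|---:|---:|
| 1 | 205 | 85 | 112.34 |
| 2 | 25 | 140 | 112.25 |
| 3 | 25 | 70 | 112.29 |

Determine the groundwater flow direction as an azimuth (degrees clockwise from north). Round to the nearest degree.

330°

With h = a·x + b·y + c and 1 as origin, the differences give:
  (-180)·a + 55·b = -0.09
  (-180)·a + (-15)·b = -0.05
Eliminate b (×(-15) and ×55, subtract): 12600·a = 4.100 → a = ∂h/∂x = +0.0003254
Back-substitute: b = ∂h/∂y = -0.0005714.
Flow direction (−∇h) has components (-0.0003254 E, +0.0005714 N).
Azimuth = atan2(E, N) = atan2(-0.0003254, +0.0005714) = 330.3° ≈ 330°.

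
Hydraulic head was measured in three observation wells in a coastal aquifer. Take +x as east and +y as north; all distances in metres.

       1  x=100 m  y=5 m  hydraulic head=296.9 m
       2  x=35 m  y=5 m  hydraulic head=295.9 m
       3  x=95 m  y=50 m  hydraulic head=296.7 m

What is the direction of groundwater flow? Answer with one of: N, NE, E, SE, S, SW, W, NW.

W

With h = a·x + b·y + c and 1 as origin, the differences give:
  (-65)·a + 0·b = -1.0
  (-5)·a + 45·b = -0.2
Eliminate b (×45 and ×0, subtract): -2925·a = -45.00 → a = ∂h/∂x = +0.01538
Back-substitute: b = ∂h/∂y = -0.002735.
Flow = −∇h = (-0.01538 east, +0.002735 north), which points west.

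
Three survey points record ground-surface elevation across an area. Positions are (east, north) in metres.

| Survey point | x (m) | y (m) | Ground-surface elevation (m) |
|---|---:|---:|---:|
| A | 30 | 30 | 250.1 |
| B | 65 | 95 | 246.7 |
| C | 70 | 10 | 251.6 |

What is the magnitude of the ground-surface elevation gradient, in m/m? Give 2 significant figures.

Three-point gradient (reference A): Δ to B = (35, 65, -3.4), Δ to C = (40, -20, +1.5).
∂z/∂x = +0.008939, ∂z/∂y = -0.05712 (det = -3300).
|∇f| = √(0.008939² + -0.05712²) = 0.05782 m/m

0.058 m/m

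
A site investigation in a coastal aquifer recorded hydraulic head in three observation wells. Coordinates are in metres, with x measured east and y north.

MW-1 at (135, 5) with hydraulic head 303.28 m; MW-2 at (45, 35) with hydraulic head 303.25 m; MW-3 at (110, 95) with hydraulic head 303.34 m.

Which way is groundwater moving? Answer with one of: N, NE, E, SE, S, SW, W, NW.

SW

With h = a·x + b·y + c and MW-1 as origin, the differences give:
  (-90)·a + 30·b = -0.03
  (-25)·a + 90·b = +0.06
Eliminate b (×90 and ×30, subtract): -7350·a = -4.500 → a = ∂h/∂x = +0.0006122
Back-substitute: b = ∂h/∂y = +0.0008367.
Flow = −∇h = (-0.0006122 east, -0.0008367 north), which points southwest.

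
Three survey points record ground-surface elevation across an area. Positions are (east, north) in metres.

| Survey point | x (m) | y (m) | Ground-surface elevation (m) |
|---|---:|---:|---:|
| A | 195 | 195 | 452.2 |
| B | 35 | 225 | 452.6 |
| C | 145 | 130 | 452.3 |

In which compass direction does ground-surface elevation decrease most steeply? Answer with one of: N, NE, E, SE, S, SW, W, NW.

E

Three-point gradient (reference A): Δ to B = (-160, 30, +0.4), Δ to C = (-50, -65, +0.1).
∂z/∂x = -0.002437, ∂z/∂y = +0.0003361 (det = 11900).
Steepest decrease is along −∇f = (+0.002437 E, -0.0003361 N) → east.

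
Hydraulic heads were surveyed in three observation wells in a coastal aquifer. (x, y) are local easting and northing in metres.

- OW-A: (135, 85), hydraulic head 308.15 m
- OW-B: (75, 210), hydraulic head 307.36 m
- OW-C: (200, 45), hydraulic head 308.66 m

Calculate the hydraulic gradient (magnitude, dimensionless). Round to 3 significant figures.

0.00668

Taking OW-A as reference: OW-B−OW-A = (-60, 125, -0.79); OW-C−OW-A = (65, -40, +0.51).
Determinant of the coordinate differences = (-60)·(-40) − 65·125 = -5725.
∂h/∂x = [(-0.79)·(-40) − (+0.51)·125] / -5725 = +0.005616
∂h/∂y = [(-60)·(+0.51) − 65·(-0.79)] / -5725 = -0.003624
|∇h| = √(0.005616² + -0.003624²) = 0.006684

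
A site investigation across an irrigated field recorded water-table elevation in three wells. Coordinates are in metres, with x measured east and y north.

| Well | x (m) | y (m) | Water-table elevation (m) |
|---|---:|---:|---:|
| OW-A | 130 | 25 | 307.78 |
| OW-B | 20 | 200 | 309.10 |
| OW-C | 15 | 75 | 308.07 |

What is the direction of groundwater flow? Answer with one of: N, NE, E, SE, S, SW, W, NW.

Differences from OW-A: to OW-B (Δx, Δy, Δh) = (-110, 175, +1.32); to OW-C = (-115, 50, +0.29).
Determinant of the coordinate differences = (-110)·50 − (-115)·175 = 14625.
∂h/∂x = [(+1.32)·50 − (+0.29)·175] / 14625 = +0.001043
∂h/∂y = [(-110)·(+0.29) − (-115)·(+1.32)] / 14625 = +0.008198
Flow = −∇h = (-0.001043 east, -0.008198 north), which points south.

S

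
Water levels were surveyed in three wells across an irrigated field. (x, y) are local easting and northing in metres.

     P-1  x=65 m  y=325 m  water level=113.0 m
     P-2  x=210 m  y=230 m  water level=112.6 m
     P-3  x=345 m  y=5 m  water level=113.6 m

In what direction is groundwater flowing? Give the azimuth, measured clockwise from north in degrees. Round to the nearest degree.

With h = a·x + b·y + c and P-1 as origin, the differences give:
  145·a + (-95)·b = -0.4
  280·a + (-320)·b = +0.6
Eliminate b (×(-320) and ×(-95), subtract): -19800·a = 185.00 → a = ∂h/∂x = -0.009343
Back-substitute: b = ∂h/∂y = -0.01005.
Flow direction (−∇h) has components (+0.009343 E, +0.01005 N).
Azimuth = atan2(E, N) = atan2(+0.009343, +0.01005) = 42.9° ≈ 043°.

043°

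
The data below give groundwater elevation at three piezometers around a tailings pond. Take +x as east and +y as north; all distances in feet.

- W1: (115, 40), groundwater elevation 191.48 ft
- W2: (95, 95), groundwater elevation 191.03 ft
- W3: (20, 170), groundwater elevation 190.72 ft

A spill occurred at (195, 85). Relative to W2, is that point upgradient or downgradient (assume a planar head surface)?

downgradient

With h = a·x + b·y + c and W1 as origin, the differences give:
  (-20)·a + 55·b = -0.45
  (-95)·a + 130·b = -0.76
Eliminate b (×130 and ×55, subtract): 2625·a = -16.700 → a = ∂h/∂x = -0.006362
Back-substitute: b = ∂h/∂y = -0.01050.
Head at (195, 85) = 191.48 + (-0.006362)·(80) + (-0.01050)·(45) = 190.50 ft.
That is lower than the 191.03 ft at W2, so the point is downgradient.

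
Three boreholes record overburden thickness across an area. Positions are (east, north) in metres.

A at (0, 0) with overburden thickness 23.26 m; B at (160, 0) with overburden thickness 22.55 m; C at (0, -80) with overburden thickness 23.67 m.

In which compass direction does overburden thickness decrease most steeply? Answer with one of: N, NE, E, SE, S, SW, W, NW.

∂d/∂x = (22.55 − 23.26) / (160 − 0) = -0.004438
∂d/∂y = (23.67 − 23.26) / (-80 − 0) = -0.005125
Steepest decrease is along −∇f = (+0.004438 E, +0.005125 N) → northeast.

NE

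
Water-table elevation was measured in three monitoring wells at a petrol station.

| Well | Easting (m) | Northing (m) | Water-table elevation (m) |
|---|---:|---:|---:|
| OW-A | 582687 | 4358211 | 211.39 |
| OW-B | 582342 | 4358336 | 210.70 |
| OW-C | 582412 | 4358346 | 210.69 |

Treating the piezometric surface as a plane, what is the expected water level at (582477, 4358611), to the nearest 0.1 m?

209.6 m

Differences from OW-A: to OW-B (Δx, Δy, Δh) = (-345, 125, -0.69); to OW-C = (-275, 135, -0.70).
Solve a·Δx + b·Δy = Δh: det = (-345)·135 − (-275)·125 = -12200.
∂h/∂x = [(-0.69)·135 − (-0.70)·125] / -12200 = +0.0004631
∂h/∂y = [(-345)·(-0.70) − (-275)·(-0.69)] / -12200 = -0.004242
h(582477, 4358611) = 211.39 + (+0.0004631)·(-210) + (-0.004242)·(400) = 211.39 -0.097 -1.697 = 209.596 m.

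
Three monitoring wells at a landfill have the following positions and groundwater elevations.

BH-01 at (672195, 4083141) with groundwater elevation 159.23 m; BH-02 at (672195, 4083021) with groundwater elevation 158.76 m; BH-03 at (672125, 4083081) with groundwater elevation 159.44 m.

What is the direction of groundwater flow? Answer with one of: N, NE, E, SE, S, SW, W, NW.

SE

Differences from BH-01: to BH-02 (Δx, Δy, Δh) = (0, -120, -0.47); to BH-03 = (-70, -60, +0.21).
Solve a·Δx + b·Δy = Δh: det = 0·(-60) − (-70)·(-120) = -8400.
∂h/∂x = [(-0.47)·(-60) − (+0.21)·(-120)] / -8400 = -0.006357
∂h/∂y = [0·(+0.21) − (-70)·(-0.47)] / -8400 = +0.003917
Flow = −∇h = (+0.006357 east, -0.003917 north), which points southeast.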